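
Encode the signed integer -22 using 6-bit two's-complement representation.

|-22| = 22 = 010110 in 6 bits.
Invert the bits: 101001. Add 1: 101010.

101010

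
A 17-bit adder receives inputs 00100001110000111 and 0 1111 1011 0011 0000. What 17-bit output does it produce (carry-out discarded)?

  00100001110000111
+ 01111101100110000
= 10011111010110111

10011111010110111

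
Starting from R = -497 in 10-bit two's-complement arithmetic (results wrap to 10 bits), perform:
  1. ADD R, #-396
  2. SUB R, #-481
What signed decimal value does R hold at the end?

-412

Start: R = -497 = 1000001111.
R = -497 + (-396) = -893; wraps to 131 = 0010000011
R = 131 − (-481) = 612; wraps to -412 = 1001100100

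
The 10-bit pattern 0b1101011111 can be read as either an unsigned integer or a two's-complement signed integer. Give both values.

unsigned = 863, signed = -161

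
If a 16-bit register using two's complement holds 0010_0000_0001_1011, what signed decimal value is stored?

8219

MSB is 0, so the value is non-negative: 0010000000011011 = 8219.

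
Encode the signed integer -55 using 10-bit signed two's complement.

1111001001

|-55| = 55 = 0000110111 in 10 bits.
Invert the bits: 1111001000. Add 1: 1111001001.
Check: 1111001001 reads as 969 − 1024 = -55.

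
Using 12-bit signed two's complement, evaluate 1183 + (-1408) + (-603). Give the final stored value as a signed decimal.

-828

1183 + (-1408) = -225 (111100011111)
-225 + (-603) = -828 (110011000100)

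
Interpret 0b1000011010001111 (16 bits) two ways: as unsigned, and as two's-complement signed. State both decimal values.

unsigned = 34447, signed = -31089

Unsigned: 1000011010001111 = 34447.
Signed: MSB=1 → 34447 − 65536 = -31089.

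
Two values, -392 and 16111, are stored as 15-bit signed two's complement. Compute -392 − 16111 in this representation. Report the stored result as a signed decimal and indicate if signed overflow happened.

-392 → 111111001111000
16111 → 011111011101111
Subtract via negate-and-add: invert 011111011101111 + 1 = 100000100010001 (i.e. -16111).
  111111001111000
+ 100000100010001
= 011111110001001  (discard carry-out 1)
Result 011111110001001: MSB = 0 → value 16265.
Both addends (after negating the subtrahend) are negative but the stored result is non-negative: signed overflow. The true value -392 − 16111 = -16503 lies outside [-16384, 16383].

16265; overflow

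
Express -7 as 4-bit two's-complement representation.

|-7| = 7 = 0111 in 4 bits.
Invert the bits: 1000. Add 1: 1001.

1001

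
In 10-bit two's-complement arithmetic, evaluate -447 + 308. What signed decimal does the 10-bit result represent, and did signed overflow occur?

-139; no overflow

-447 → 1001000001
308 → 0100110100
  1001000001
+ 0100110100
= 1101110101
Result 1101110101: MSB = 1 → 885 − 1024 = -139.
Addends have opposite signs, so signed overflow cannot occur.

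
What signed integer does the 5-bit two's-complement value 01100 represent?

12

MSB is 0, so the value is non-negative: 01100 = 12.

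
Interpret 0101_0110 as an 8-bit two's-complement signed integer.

MSB is 0, so the value is non-negative: 01010110 = 86.

86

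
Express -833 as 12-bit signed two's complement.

110010111111

|-833| = 833 = 001101000001 in 12 bits.
Invert the bits: 110010111110. Add 1: 110010111111.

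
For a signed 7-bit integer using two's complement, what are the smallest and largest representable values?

Minimum: −2^6 = -64.
Maximum: 2^6 − 1 = 63.

min = -64, max = 63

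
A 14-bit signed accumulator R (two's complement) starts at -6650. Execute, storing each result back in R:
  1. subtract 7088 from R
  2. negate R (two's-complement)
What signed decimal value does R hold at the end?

-2646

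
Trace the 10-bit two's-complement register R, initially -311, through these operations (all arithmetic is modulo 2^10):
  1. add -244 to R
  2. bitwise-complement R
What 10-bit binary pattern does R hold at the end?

Start: R = -311 = 1011001001.
R = -311 + (-244) = -555; wraps to 469 = 0111010101
R = NOT 0111010101 = 1000101010 = -470

1000101010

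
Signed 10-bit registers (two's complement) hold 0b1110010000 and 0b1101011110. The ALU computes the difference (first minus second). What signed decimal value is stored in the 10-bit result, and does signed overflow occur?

50; no overflow

0b1110010000 → 1110010000 = -112 (signed)
0b1101011110 → 1101011110 = -162 (signed)
Subtract via negate-and-add: invert 1101011110 + 1 = 0010100010 (i.e. 162).
  1110010000
+ 0010100010
= 0000110010  (discard carry-out 1)
Result 0000110010: MSB = 0 → value 50.
Addends (after negating the subtrahend) have opposite signs, so signed overflow cannot occur.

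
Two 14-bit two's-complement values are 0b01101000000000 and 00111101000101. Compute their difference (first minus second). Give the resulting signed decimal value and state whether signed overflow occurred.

2747; no overflow

0b01101000000000 → 01101000000000 = 6656 (signed)
00111101000101 = 3909 (signed)
Subtract via negate-and-add: invert 00111101000101 + 1 = 11000010111011 (i.e. -3909).
  01101000000000
+ 11000010111011
= 00101010111011  (discard carry-out 1)
Result 00101010111011: MSB = 0 → value 2747.
Addends (after negating the subtrahend) have opposite signs, so signed overflow cannot occur.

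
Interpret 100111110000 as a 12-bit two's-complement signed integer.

-1552

MSB is 1, so the value is negative.
Invert: 011000001111. Add 1: 011000010000 = 1552. So the value is −1552.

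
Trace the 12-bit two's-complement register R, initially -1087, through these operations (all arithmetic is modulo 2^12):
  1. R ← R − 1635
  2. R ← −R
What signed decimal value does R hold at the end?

-1374

Start: R = -1087 = 101111000001.
R = -1087 − 1635 = -2722; wraps to 1374 = 010101011110
R = −(1374) = -1374 = 101010100010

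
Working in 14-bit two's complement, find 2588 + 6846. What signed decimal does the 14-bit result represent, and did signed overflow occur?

2588 → 00101000011100
6846 → 01101010111110
  00101000011100
+ 01101010111110
= 10010011011010
Result 10010011011010: MSB = 1 → 9434 − 16384 = -6950.
Both addends are non-negative but the stored result is negative: signed overflow. The true value 2588 + 6846 = 9434 lies outside [-8192, 8191].

-6950; overflow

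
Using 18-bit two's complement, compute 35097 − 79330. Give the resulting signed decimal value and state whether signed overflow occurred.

35097 → 001000100100011001
79330 → 010011010111100010
Subtract via negate-and-add: invert 010011010111100010 + 1 = 101100101000011110 (i.e. -79330).
  001000100100011001
+ 101100101000011110
= 110101001100110111
Result 110101001100110111: MSB = 1 → 217911 − 262144 = -44233.
Addends (after negating the subtrahend) have opposite signs, so signed overflow cannot occur.

-44233; no overflow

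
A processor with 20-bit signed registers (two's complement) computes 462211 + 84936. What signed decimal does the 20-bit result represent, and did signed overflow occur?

462211 → 01110000110110000011
84936 → 00010100101111001000
  01110000110110000011
+ 00010100101111001000
= 10000101100101001011
Result 10000101100101001011: MSB = 1 → 547147 − 1048576 = -501429.
Both addends are non-negative but the stored result is negative: signed overflow. The true value 462211 + 84936 = 547147 lies outside [-524288, 524287].

-501429; overflow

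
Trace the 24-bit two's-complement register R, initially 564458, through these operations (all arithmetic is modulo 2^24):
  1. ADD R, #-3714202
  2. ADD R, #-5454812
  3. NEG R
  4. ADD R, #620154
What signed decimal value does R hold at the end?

-7552506

Start: R = 564458 = 000010001001110011101010.
R = 564458 + (-3714202) = -3149744 = 110011111111000001010000
R = -3149744 + (-5454812) = -8604556; wraps to 8172660 = 011111001011010001110100
R = −(8172660) = -8172660 = 100000110100101110001100
R = -8172660 + 620154 = -7552506 = 100011001100001000000110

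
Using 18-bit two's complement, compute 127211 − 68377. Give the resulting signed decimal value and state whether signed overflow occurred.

58834; no overflow

127211 → 011111000011101011
68377 → 010000101100011001
Subtract via negate-and-add: invert 010000101100011001 + 1 = 101111010011100111 (i.e. -68377).
  011111000011101011
+ 101111010011100111
= 001110010111010010  (discard carry-out 1)
Result 001110010111010010: MSB = 0 → value 58834.
Addends (after negating the subtrahend) have opposite signs, so signed overflow cannot occur.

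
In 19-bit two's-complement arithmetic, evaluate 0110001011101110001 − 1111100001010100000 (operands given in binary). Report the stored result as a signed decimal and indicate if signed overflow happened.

218321; no overflow

0110001011101110001 = 202609 (signed)
1111100001010100000 = -15712 (signed)
Subtract via negate-and-add: invert 1111100001010100000 + 1 = 0000011110101100000 (i.e. 15712).
  0110001011101110001
+ 0000011110101100000
= 0110101010011010001
Result 0110101010011010001: MSB = 0 → value 218321.
Both addends (after negating the subtrahend) are non-negative and so is the stored result: no signed overflow.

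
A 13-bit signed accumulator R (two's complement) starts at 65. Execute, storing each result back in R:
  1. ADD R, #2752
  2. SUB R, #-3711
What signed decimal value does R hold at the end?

Start: R = 65 = 0000001000001.
R = 65 + 2752 = 2817 = 0101100000001
R = 2817 − (-3711) = 6528; wraps to -1664 = 1100110000000

-1664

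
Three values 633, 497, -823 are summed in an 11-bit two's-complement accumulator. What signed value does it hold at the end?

307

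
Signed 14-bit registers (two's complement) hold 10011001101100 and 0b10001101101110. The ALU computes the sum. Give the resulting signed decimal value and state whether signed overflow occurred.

2522; overflow

10011001101100 = -6548 (signed)
0b10001101101110 → 10001101101110 = -7314 (signed)
  10011001101100
+ 10001101101110
= 00100111011010  (discard carry-out 1)
Result 00100111011010: MSB = 0 → value 2522.
Both addends are negative but the stored result is non-negative: signed overflow. The true value -6548 + (-7314) = -13862 lies outside [-8192, 8191].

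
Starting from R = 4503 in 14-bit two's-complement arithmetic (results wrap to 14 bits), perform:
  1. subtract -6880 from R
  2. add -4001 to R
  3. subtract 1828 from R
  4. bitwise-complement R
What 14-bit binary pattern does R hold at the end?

Start: R = 4503 = 01000110010111.
R = 4503 − (-6880) = 11383; wraps to -5001 = 10110001110111
R = -5001 + (-4001) = -9002; wraps to 7382 = 01110011010110
R = 7382 − 1828 = 5554 = 01010110110010
R = NOT 01010110110010 = 10101001001101 = -5555

10101001001101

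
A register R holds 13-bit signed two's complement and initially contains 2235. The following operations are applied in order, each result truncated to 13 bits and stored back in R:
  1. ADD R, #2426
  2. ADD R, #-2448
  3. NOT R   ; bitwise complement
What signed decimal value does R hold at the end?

Start: R = 2235 = 0100010111011.
R = 2235 + 2426 = 4661; wraps to -3531 = 1001000110101
R = -3531 + (-2448) = -5979; wraps to 2213 = 0100010100101
R = NOT 0100010100101 = 1011101011010 = -2214

-2214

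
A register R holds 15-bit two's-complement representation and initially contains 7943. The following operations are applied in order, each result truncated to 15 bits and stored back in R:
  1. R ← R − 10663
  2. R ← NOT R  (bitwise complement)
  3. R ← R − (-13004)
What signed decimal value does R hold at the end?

15723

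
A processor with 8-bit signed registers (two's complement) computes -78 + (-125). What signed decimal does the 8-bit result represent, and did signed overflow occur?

53; overflow

-78 → 10110010
-125 → 10000011
  10110010
+ 10000011
= 00110101  (discard carry-out 1)
Result 00110101: MSB = 0 → value 53.
Both addends are negative but the stored result is non-negative: signed overflow. The true value -78 + (-125) = -203 lies outside [-128, 127].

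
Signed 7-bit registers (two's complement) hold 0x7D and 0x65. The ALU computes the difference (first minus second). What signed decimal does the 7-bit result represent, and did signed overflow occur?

24; no overflow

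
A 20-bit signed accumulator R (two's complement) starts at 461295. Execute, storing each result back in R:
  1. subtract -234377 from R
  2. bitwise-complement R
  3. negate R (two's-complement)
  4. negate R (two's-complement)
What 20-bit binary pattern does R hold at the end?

Start: R = 461295 = 01110000100111101111.
R = 461295 − (-234377) = 695672; wraps to -352904 = 10101001110101111000
R = NOT 10101001110101111000 = 01010110001010000111 = 352903
R = −(352903) = -352903 = 10101001110101111001
R = −(-352903) = 352903 = 01010110001010000111

01010110001010000111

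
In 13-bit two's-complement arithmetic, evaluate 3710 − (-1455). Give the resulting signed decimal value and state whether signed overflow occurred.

-3027; overflow

3710 → 0111001111110
-1455 → 1101001010001
Subtract via negate-and-add: invert 1101001010001 + 1 = 0010110101111 (i.e. 1455).
  0111001111110
+ 0010110101111
= 1010000101101
Result 1010000101101: MSB = 1 → 5165 − 8192 = -3027.
Both addends (after negating the subtrahend) are non-negative but the stored result is negative: signed overflow. The true value 3710 − (-1455) = 5165 lies outside [-4096, 4095].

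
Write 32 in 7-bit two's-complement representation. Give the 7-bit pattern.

0100000

32 is non-negative, so write it directly in 7 bits: 0100000.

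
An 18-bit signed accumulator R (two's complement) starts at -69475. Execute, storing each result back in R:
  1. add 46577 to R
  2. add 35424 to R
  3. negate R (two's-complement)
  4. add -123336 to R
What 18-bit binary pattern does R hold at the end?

Start: R = -69475 = 101111000010011101.
R = -69475 + 46577 = -22898 = 111010011010001110
R = -22898 + 35424 = 12526 = 000011000011101110
R = −(12526) = -12526 = 111100111100010010
R = -12526 + (-123336) = -135862; wraps to 126282 = 011110110101001010

011110110101001010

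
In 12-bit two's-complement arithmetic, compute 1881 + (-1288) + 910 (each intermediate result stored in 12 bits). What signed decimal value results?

1503

1881 + (-1288) = 593 (001001010001)
593 + 910 = 1503 (010111011111)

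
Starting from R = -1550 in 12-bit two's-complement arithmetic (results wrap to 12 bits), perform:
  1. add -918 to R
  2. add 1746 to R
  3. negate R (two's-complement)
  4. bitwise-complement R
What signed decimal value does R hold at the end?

Start: R = -1550 = 100111110010.
R = -1550 + (-918) = -2468; wraps to 1628 = 011001011100
R = 1628 + 1746 = 3374; wraps to -722 = 110100101110
R = −(-722) = 722 = 001011010010
R = NOT 001011010010 = 110100101101 = -723

-723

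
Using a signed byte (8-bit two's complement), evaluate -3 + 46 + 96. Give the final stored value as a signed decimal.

-117

-3 + 46 = 43 (00101011)
43 + 96 = 139 → wraps to -117 (10001011)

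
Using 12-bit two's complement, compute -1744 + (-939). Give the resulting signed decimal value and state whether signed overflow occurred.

-1744 → 100100110000
-939 → 110001010101
  100100110000
+ 110001010101
= 010110000101  (discard carry-out 1)
Result 010110000101: MSB = 0 → value 1413.
Both addends are negative but the stored result is non-negative: signed overflow. The true value -1744 + (-939) = -2683 lies outside [-2048, 2047].

1413; overflow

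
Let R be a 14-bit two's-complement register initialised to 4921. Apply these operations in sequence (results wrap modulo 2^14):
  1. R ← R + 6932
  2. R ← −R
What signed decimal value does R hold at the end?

4531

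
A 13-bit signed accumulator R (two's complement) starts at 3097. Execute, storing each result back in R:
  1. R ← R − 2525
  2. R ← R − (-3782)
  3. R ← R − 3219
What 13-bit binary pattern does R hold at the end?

Start: R = 3097 = 0110000011001.
R = 3097 − 2525 = 572 = 0001000111100
R = 572 − (-3782) = 4354; wraps to -3838 = 1000100000010
R = -3838 − 3219 = -7057; wraps to 1135 = 0010001101111

0010001101111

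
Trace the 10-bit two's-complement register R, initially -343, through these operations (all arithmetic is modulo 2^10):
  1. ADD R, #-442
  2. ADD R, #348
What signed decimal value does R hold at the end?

Start: R = -343 = 1010101001.
R = -343 + (-442) = -785; wraps to 239 = 0011101111
R = 239 + 348 = 587; wraps to -437 = 1001001011

-437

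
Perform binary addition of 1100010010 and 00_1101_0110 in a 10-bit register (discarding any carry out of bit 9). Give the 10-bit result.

1111101000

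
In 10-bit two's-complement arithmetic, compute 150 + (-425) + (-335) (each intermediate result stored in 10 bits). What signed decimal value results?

150 + (-425) = -275 (1011101101)
-275 + (-335) = -610 → wraps to 414 (0110011110)

414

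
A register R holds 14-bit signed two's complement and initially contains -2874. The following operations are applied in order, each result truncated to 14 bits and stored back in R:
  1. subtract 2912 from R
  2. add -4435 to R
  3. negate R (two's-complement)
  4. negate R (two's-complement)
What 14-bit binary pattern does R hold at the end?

01100000010011

Start: R = -2874 = 11010011000110.
R = -2874 − 2912 = -5786 = 10100101100110
R = -5786 + (-4435) = -10221; wraps to 6163 = 01100000010011
R = −(6163) = -6163 = 10011111101101
R = −(-6163) = 6163 = 01100000010011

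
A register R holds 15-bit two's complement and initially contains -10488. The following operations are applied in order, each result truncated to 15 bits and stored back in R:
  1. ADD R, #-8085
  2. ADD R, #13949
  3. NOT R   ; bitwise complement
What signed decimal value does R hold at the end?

4623

Start: R = -10488 = 101011100001000.
R = -10488 + (-8085) = -18573; wraps to 14195 = 011011101110011
R = 14195 + 13949 = 28144; wraps to -4624 = 110110111110000
R = NOT 110110111110000 = 001001000001111 = 4623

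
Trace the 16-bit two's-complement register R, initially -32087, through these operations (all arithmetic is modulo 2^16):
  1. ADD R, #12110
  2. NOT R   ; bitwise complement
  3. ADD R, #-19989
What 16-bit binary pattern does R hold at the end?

Start: R = -32087 = 1000001010101001.
R = -32087 + 12110 = -19977 = 1011000111110111
R = NOT 1011000111110111 = 0100111000001000 = 19976
R = 19976 + (-19989) = -13 = 1111111111110011

1111111111110011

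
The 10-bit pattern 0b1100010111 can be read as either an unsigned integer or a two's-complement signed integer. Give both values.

Unsigned: 1100010111 = 791.
Signed: MSB=1 → 791 − 1024 = -233.

unsigned = 791, signed = -233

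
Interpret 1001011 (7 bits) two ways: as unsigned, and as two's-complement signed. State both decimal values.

unsigned = 75, signed = -53

Unsigned: 1001011 = 75.
Signed: MSB=1 → 75 − 128 = -53.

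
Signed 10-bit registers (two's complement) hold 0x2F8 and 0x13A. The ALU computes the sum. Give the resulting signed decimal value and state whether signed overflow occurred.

50; no overflow

0x2F8 = 1011111000 = -264 (signed)
0x13A = 0100111010 = 314 (signed)
  1011111000
+ 0100111010
= 0000110010  (discard carry-out 1)
Result 0000110010: MSB = 0 → value 50.
Addends have opposite signs, so signed overflow cannot occur.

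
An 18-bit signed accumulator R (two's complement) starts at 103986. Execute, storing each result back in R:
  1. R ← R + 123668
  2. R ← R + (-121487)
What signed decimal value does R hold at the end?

106167

Start: R = 103986 = 011001011000110010.
R = 103986 + 123668 = 227654; wraps to -34490 = 110111100101000110
R = -34490 + (-121487) = -155977; wraps to 106167 = 011001111010110111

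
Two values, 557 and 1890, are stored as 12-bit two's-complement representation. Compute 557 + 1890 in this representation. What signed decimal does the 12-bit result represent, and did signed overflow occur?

557 → 001000101101
1890 → 011101100010
  001000101101
+ 011101100010
= 100110001111
Result 100110001111: MSB = 1 → 2447 − 4096 = -1649.
Both addends are non-negative but the stored result is negative: signed overflow. The true value 557 + 1890 = 2447 lies outside [-2048, 2047].

-1649; overflow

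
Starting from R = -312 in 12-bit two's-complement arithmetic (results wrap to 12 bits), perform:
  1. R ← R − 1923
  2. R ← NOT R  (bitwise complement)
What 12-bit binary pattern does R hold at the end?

Start: R = -312 = 111011001000.
R = -312 − 1923 = -2235; wraps to 1861 = 011101000101
R = NOT 011101000101 = 100010111010 = -1862

100010111010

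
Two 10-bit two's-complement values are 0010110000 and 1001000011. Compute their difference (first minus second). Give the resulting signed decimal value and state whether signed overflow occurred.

-403; overflow

0010110000 = 176 (signed)
1001000011 = -445 (signed)
Subtract via negate-and-add: invert 1001000011 + 1 = 0110111101 (i.e. 445).
  0010110000
+ 0110111101
= 1001101101
Result 1001101101: MSB = 1 → 621 − 1024 = -403.
Both addends (after negating the subtrahend) are non-negative but the stored result is negative: signed overflow. The true value 176 − (-445) = 621 lies outside [-512, 511].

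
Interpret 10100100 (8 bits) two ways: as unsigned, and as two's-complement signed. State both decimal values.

Unsigned: 10100100 = 164.
Signed: MSB=1 → 164 − 256 = -92.

unsigned = 164, signed = -92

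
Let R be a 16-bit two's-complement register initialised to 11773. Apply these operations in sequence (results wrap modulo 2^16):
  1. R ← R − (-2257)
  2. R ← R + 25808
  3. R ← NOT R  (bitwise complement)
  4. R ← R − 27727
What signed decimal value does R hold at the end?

Start: R = 11773 = 0010110111111101.
R = 11773 − (-2257) = 14030 = 0011011011001110
R = 14030 + 25808 = 39838; wraps to -25698 = 1001101110011110
R = NOT 1001101110011110 = 0110010001100001 = 25697
R = 25697 − 27727 = -2030 = 1111100000010010

-2030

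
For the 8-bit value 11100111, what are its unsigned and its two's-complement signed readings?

unsigned = 231, signed = -25

Unsigned: 11100111 = 231.
Signed: MSB=1 → 231 − 256 = -25.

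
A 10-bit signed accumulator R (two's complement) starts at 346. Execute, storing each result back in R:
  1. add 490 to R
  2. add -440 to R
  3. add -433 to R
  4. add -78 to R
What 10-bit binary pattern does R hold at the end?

Start: R = 346 = 0101011010.
R = 346 + 490 = 836; wraps to -188 = 1101000100
R = -188 + (-440) = -628; wraps to 396 = 0110001100
R = 396 + (-433) = -37 = 1111011011
R = -37 + (-78) = -115 = 1110001101

1110001101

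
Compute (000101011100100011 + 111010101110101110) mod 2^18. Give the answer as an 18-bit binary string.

000000001011010001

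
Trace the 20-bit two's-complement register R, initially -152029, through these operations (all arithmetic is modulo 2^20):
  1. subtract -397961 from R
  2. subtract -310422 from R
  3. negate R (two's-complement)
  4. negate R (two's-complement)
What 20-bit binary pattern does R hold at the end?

10000111110101000010

Start: R = -152029 = 11011010111000100011.
R = -152029 − (-397961) = 245932 = 00111100000010101100
R = 245932 − (-310422) = 556354; wraps to -492222 = 10000111110101000010
R = −(-492222) = 492222 = 01111000001010111110
R = −(492222) = -492222 = 10000111110101000010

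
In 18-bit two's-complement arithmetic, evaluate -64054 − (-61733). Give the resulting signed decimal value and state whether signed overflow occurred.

-64054 → 110000010111001010
-61733 → 110000111011011011
Subtract via negate-and-add: invert 110000111011011011 + 1 = 001111000100100101 (i.e. 61733).
  110000010111001010
+ 001111000100100101
= 111111011011101111
Result 111111011011101111: MSB = 1 → 259823 − 262144 = -2321.
Addends (after negating the subtrahend) have opposite signs, so signed overflow cannot occur.

-2321; no overflow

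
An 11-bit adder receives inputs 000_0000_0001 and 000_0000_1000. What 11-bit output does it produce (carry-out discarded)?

  00000000001
+ 00000001000
= 00000001001

00000001001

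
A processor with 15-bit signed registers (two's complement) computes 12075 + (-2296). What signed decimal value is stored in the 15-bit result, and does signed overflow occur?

12075 → 010111100101011
-2296 → 111011100001000
  010111100101011
+ 111011100001000
= 010011000110011  (discard carry-out 1)
Result 010011000110011: MSB = 0 → value 9779.
Addends have opposite signs, so signed overflow cannot occur.

9779; no overflow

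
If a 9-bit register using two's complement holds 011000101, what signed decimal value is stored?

197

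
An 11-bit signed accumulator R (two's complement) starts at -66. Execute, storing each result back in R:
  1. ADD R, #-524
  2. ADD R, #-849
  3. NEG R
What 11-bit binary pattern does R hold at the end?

Start: R = -66 = 11110111110.
R = -66 + (-524) = -590 = 10110110010
R = -590 + (-849) = -1439; wraps to 609 = 01001100001
R = −(609) = -609 = 10110011111

10110011111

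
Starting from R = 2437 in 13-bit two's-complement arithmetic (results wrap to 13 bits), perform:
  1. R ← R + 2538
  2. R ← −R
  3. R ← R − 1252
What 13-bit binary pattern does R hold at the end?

0011110101101

Start: R = 2437 = 0100110000101.
R = 2437 + 2538 = 4975; wraps to -3217 = 1001101101111
R = −(-3217) = 3217 = 0110010010001
R = 3217 − 1252 = 1965 = 0011110101101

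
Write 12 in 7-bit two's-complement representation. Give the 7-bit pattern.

12 is non-negative, so write it directly in 7 bits: 0001100.

0001100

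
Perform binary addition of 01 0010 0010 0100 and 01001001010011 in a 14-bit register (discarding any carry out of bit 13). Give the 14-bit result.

  01001000100100
+ 01001001010011
= 10010001110111

10010001110111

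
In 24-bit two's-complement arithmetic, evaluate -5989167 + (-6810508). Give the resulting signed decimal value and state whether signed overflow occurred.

3977541; overflow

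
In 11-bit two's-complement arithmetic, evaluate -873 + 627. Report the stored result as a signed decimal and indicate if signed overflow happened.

-246; no overflow

-873 → 10010010111
627 → 01001110011
  10010010111
+ 01001110011
= 11100001010
Result 11100001010: MSB = 1 → 1802 − 2048 = -246.
Addends have opposite signs, so signed overflow cannot occur.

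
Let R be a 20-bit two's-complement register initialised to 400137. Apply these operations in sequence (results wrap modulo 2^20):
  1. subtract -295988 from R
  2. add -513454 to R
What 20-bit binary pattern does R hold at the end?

00101100100110001111

Start: R = 400137 = 01100001101100001001.
R = 400137 − (-295988) = 696125; wraps to -352451 = 10101001111100111101
R = -352451 + (-513454) = -865905; wraps to 182671 = 00101100100110001111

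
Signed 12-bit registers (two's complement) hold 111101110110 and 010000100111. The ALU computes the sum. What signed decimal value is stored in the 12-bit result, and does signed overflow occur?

925; no overflow

111101110110 = -138 (signed)
010000100111 = 1063 (signed)
  111101110110
+ 010000100111
= 001110011101  (discard carry-out 1)
Result 001110011101: MSB = 0 → value 925.
Addends have opposite signs, so signed overflow cannot occur.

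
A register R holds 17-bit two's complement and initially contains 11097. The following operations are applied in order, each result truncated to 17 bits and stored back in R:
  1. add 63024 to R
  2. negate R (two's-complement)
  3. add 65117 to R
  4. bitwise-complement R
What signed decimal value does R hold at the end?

Start: R = 11097 = 00010101101011001.
R = 11097 + 63024 = 74121; wraps to -56951 = 10010000110001001
R = −(-56951) = 56951 = 01101111001110111
R = 56951 + 65117 = 122068; wraps to -9004 = 11101110011010100
R = NOT 11101110011010100 = 00010001100101011 = 9003

9003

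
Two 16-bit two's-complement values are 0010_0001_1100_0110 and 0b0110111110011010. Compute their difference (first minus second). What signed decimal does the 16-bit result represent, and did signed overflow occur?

-19924; no overflow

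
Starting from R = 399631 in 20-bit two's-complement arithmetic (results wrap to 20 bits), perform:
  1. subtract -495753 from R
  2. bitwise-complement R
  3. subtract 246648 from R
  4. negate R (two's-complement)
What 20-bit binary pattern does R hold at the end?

Start: R = 399631 = 01100001100100001111.
R = 399631 − (-495753) = 895384; wraps to -153192 = 11011010100110011000
R = NOT 11011010100110011000 = 00100101011001100111 = 153191
R = 153191 − 246648 = -93457 = 11101001001011101111
R = −(-93457) = 93457 = 00010110110100010001

00010110110100010001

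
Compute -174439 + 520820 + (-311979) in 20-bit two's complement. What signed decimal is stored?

34402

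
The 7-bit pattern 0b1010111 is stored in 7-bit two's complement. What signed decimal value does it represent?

MSB is 1, so the value is negative.
Invert: 0101000. Add 1: 0101001 = 41. So the value is −41.

-41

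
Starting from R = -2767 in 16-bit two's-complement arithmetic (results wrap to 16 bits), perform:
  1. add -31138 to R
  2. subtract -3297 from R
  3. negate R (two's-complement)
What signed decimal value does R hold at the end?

Start: R = -2767 = 1111010100110001.
R = -2767 + (-31138) = -33905; wraps to 31631 = 0111101110001111
R = 31631 − (-3297) = 34928; wraps to -30608 = 1000100001110000
R = −(-30608) = 30608 = 0111011110010000

30608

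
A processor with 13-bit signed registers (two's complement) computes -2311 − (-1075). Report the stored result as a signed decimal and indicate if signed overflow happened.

-2311 → 1011011111001
-1075 → 1101111001101
Subtract via negate-and-add: invert 1101111001101 + 1 = 0010000110011 (i.e. 1075).
  1011011111001
+ 0010000110011
= 1101100101100
Result 1101100101100: MSB = 1 → 6956 − 8192 = -1236.
Addends (after negating the subtrahend) have opposite signs, so signed overflow cannot occur.

-1236; no overflow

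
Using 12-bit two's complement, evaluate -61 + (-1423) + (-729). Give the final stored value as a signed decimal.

1883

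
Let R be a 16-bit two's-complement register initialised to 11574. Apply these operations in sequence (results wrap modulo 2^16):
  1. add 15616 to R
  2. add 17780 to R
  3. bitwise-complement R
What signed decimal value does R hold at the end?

Start: R = 11574 = 0010110100110110.
R = 11574 + 15616 = 27190 = 0110101000110110
R = 27190 + 17780 = 44970; wraps to -20566 = 1010111110101010
R = NOT 1010111110101010 = 0101000001010101 = 20565

20565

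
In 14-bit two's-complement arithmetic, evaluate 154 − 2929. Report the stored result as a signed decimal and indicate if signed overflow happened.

-2775; no overflow

154 → 00000010011010
2929 → 00101101110001
Subtract via negate-and-add: invert 00101101110001 + 1 = 11010010001111 (i.e. -2929).
  00000010011010
+ 11010010001111
= 11010100101001
Result 11010100101001: MSB = 1 → 13609 − 16384 = -2775.
Addends (after negating the subtrahend) have opposite signs, so signed overflow cannot occur.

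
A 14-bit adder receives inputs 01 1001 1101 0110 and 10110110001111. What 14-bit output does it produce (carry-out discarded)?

  01100111010110
+ 10110110001111
= 00011101100101  (discard carry-out 1)

00011101100101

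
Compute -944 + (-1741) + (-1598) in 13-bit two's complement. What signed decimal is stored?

3909

-944 + (-1741) = -2685 (1010110000011)
-2685 + (-1598) = -4283 → wraps to 3909 (0111101000101)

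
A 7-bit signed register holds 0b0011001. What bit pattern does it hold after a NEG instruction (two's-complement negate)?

Invert: 1100110. Add 1: 1100111.

1100111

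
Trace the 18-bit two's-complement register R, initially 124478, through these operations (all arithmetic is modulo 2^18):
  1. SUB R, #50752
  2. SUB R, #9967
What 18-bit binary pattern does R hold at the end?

Start: R = 124478 = 011110011000111110.
R = 124478 − 50752 = 73726 = 010001111111111110
R = 73726 − 9967 = 63759 = 001111100100001111

001111100100001111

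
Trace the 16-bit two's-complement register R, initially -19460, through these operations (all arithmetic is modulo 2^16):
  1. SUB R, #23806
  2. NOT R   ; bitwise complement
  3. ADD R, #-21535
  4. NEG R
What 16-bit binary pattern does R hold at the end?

Start: R = -19460 = 1011001111111100.
R = -19460 − 23806 = -43266; wraps to 22270 = 0101011011111110
R = NOT 0101011011111110 = 1010100100000001 = -22271
R = -22271 + (-21535) = -43806; wraps to 21730 = 0101010011100010
R = −(21730) = -21730 = 1010101100011110

1010101100011110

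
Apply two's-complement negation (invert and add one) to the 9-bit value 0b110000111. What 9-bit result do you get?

001111001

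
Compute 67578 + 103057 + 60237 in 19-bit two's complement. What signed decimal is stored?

230872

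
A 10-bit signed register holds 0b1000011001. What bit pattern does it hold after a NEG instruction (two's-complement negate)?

0111100111

Invert: 0111100110. Add 1: 0111100111.
Check: 1000011001 = -487, 0111100111 = 487.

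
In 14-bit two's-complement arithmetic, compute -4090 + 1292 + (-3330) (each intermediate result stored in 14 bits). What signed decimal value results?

-6128

-4090 + 1292 = -2798 (11010100010010)
-2798 + (-3330) = -6128 (10100000010000)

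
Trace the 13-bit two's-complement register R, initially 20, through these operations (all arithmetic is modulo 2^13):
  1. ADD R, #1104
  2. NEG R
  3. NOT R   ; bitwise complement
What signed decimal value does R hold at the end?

1123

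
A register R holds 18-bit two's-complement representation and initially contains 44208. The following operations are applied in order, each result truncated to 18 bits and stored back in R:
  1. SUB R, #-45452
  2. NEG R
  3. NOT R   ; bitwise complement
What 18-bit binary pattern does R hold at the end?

Start: R = 44208 = 001010110010110000.
R = 44208 − (-45452) = 89660 = 010101111000111100
R = −(89660) = -89660 = 101010000111000100
R = NOT 101010000111000100 = 010101111000111011 = 89659

010101111000111011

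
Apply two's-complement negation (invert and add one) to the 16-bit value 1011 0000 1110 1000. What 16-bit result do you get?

0100111100011000

Invert: 0100111100010111. Add 1: 0100111100011000.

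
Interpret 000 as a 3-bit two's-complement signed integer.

MSB is 0, so the value is non-negative: 000 = 0.

0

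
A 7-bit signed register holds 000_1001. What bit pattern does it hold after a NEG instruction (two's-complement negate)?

1110111

Invert: 1110110. Add 1: 1110111.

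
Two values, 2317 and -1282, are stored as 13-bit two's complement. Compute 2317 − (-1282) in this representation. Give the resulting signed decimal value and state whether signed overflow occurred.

2317 → 0100100001101
-1282 → 1101011111110
Subtract via negate-and-add: invert 1101011111110 + 1 = 0010100000010 (i.e. 1282).
  0100100001101
+ 0010100000010
= 0111000001111
Result 0111000001111: MSB = 0 → value 3599.
Both addends (after negating the subtrahend) are non-negative and so is the stored result: no signed overflow.

3599; no overflow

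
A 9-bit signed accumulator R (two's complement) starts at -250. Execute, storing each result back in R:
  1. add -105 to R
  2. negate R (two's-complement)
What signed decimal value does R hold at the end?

-157

Start: R = -250 = 100000110.
R = -250 + (-105) = -355; wraps to 157 = 010011101
R = −(157) = -157 = 101100011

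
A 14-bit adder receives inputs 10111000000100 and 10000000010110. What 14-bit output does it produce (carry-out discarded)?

00111000011010

  10111000000100
+ 10000000010110
= 00111000011010  (discard carry-out 1)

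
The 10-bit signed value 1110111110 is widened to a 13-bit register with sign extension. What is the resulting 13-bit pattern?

MSB of 1110111110 is 1; replicate it into the new high bits.
111|1110111110 → 1111110111110 (still -66).

1111110111110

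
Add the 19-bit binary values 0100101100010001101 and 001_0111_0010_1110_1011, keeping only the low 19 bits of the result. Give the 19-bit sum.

0111100101101111000

  0100101100010001101
+ 0010111001011101011
= 0111100101101111000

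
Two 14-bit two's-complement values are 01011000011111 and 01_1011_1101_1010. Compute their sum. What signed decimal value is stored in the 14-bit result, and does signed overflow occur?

-3591; overflow

01011000011111 = 5663 (signed)
01_1011_1101_1010 → 01101111011010 = 7130 (signed)
  01011000011111
+ 01101111011010
= 11000111111001
Result 11000111111001: MSB = 1 → 12793 − 16384 = -3591.
Both addends are non-negative but the stored result is negative: signed overflow. The true value 5663 + 7130 = 12793 lies outside [-8192, 8191].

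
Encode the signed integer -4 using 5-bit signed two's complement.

11100

|-4| = 4 = 00100 in 5 bits.
Invert the bits: 11011. Add 1: 11100.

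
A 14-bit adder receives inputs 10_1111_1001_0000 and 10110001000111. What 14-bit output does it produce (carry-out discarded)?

01101111010111

  10111110010000
+ 10110001000111
= 01101111010111  (discard carry-out 1)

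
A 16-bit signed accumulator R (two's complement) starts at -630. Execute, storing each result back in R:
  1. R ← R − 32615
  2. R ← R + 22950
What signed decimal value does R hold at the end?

Start: R = -630 = 1111110110001010.
R = -630 − 32615 = -33245; wraps to 32291 = 0111111000100011
R = 32291 + 22950 = 55241; wraps to -10295 = 1101011111001001

-10295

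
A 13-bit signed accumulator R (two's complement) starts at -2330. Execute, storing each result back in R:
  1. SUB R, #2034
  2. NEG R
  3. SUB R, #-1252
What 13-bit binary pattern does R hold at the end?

1010111110000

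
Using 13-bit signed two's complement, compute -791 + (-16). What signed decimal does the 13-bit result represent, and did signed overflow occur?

-807; no overflow

-791 → 1110011101001
-16 → 1111111110000
  1110011101001
+ 1111111110000
= 1110011011001  (discard carry-out 1)
Result 1110011011001: MSB = 1 → 7385 − 8192 = -807.
Both addends are negative and so is the stored result: no signed overflow.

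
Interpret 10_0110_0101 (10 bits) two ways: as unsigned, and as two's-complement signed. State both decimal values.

unsigned = 613, signed = -411

Unsigned: 1001100101 = 613.
Signed: MSB=1 → 613 − 1024 = -411.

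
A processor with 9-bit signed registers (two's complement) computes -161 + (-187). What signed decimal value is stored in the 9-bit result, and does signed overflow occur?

-161 → 101011111
-187 → 101000101
  101011111
+ 101000101
= 010100100  (discard carry-out 1)
Result 010100100: MSB = 0 → value 164.
Both addends are negative but the stored result is non-negative: signed overflow. The true value -161 + (-187) = -348 lies outside [-256, 255].

164; overflow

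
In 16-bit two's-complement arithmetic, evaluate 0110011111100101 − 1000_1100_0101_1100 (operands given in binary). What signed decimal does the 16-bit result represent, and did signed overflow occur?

-9335; overflow

0110011111100101 = 26597 (signed)
1000_1100_0101_1100 → 1000110001011100 = -29604 (signed)
Subtract via negate-and-add: invert 1000110001011100 + 1 = 0111001110100100 (i.e. 29604).
  0110011111100101
+ 0111001110100100
= 1101101110001001
Result 1101101110001001: MSB = 1 → 56201 − 65536 = -9335.
Both addends (after negating the subtrahend) are non-negative but the stored result is negative: signed overflow. The true value 26597 − (-29604) = 56201 lies outside [-32768, 32767].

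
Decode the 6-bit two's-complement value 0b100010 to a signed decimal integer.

-30

MSB is 1, so the value is negative.
Invert: 011101. Add 1: 011110 = 30. So the value is −30.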